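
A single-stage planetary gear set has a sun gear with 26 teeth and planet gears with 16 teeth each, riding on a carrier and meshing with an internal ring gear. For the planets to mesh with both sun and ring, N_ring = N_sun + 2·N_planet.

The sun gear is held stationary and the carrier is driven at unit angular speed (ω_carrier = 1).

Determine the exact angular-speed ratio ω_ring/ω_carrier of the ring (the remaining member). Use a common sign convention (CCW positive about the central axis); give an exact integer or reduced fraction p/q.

42/29

N_ring = 26 + 2·16 = 58
26(ω_s−ω_c) = −58(ω_r−ω_c),  ω_s=0, ω_c=1
ω_r = 1 − (26/58)(0−1) = 42/29
ω_r/ω_c = 42/29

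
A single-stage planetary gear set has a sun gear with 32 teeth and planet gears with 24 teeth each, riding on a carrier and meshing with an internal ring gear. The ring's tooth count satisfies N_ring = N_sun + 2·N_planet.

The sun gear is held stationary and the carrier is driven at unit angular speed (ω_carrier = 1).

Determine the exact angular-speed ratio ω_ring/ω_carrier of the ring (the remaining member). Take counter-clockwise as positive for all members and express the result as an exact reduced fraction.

N_ring = 32 + 2·24 = 80
32(ω_s−ω_c) = −80(ω_r−ω_c),  ω_s=0, ω_c=1
ω_r = 1 − (32/80)(0−1) = 7/5
ω_r/ω_c = 7/5

7/5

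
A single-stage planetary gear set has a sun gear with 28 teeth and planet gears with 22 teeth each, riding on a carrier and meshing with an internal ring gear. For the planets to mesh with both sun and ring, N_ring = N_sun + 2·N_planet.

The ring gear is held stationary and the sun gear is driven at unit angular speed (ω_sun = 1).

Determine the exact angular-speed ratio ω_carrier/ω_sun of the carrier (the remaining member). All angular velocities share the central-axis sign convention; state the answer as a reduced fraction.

N_ring = 28 + 2·22 = 72
28(ω_s−ω_c) = −72(ω_r−ω_c),  ω_r=0, ω_s=1
28(1−ω_c) = −72(0−ω_c)  ⇒  100ω_c = 28  ⇒  ω_c = 7/25
ω_c/ω_s = 7/25

7/25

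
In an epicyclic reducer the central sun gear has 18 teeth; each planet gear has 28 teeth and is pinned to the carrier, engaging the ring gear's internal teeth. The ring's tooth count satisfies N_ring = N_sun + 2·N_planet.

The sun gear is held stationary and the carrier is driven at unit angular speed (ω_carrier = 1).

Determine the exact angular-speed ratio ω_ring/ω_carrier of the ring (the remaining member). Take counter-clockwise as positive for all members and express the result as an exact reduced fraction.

N_ring = 18 + 2·28 = 74
18(ω_s−ω_c) = −74(ω_r−ω_c),  ω_s=0, ω_c=1
ω_r = 1 − (18/74)(0−1) = 46/37
ω_r/ω_c = 46/37

46/37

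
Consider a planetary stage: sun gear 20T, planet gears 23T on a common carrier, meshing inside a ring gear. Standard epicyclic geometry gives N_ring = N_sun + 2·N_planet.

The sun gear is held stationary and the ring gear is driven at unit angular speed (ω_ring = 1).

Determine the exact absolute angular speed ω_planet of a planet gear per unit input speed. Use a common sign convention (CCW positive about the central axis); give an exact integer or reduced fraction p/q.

33/23

N_ring = 20 + 2·23 = 66
20(ω_s−ω_c) = −66(ω_r−ω_c),  ω_s=0, ω_r=1
20(0−ω_c) = −66(1−ω_c)  ⇒  86ω_c = 66  ⇒  ω_c = 33/43
sun–planet: 20·(0−33/43) = −23·(ω_p−ω_c)  ⇒  ω_p−ω_c = −(20/23)·(-33/43) = 660/989
ω_p = 33/43 + 660/989 = 33/23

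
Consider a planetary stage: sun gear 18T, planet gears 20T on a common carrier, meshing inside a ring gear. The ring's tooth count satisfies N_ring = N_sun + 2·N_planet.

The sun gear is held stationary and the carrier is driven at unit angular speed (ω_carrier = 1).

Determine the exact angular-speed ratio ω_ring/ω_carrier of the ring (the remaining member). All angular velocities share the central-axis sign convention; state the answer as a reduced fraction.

N_ring = 18 + 2·20 = 58
18(ω_s−ω_c) = −58(ω_r−ω_c),  ω_s=0, ω_c=1
ω_r = 1 − (18/58)(0−1) = 38/29
ω_r/ω_c = 38/29

38/29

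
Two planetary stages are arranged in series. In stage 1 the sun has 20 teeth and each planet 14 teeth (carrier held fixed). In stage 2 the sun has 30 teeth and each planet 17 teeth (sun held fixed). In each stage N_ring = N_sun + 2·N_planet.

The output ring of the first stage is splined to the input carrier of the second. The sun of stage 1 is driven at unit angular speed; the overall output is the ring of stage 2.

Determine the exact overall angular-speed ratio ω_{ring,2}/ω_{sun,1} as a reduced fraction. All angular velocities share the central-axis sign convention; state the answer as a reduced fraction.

Stage 1: N_ring = 20 + 2·14 = 48
Stage 1: 20(ω_s−ω_c) = −48(ω_r−ω_c),  ω_c=0, ω_s=1
Stage 1: ω_r = 0 − (20/48)(1−0) = -5/12
  ⇒ ω_r¹/ω_s¹ = -5/12
Stage 2: N_ring = 30 + 2·17 = 64
Stage 2: 30(ω_s−ω_c) = −64(ω_r−ω_c),  ω_s=0, ω_c=1
Stage 2: ω_r = 1 − (30/64)(0−1) = 47/32
  ⇒ ω_r²/ω_c² = 47/32
Coupling ω_c² = ω_r¹ ⇒ overall = -5/12 × 47/32 = -235/384

-235/384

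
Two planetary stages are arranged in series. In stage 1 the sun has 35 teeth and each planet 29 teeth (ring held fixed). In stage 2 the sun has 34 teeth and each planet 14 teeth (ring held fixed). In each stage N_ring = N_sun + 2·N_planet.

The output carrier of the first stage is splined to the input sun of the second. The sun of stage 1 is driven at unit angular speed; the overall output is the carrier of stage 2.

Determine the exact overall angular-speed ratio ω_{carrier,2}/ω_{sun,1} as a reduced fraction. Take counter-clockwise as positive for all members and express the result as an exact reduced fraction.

595/6144

Stage 1: N_ring = 35 + 2·29 = 93
Stage 1: 35(ω_s−ω_c) = −93(ω_r−ω_c),  ω_r=0, ω_s=1
Stage 1: 35(1−ω_c) = −93(0−ω_c)  ⇒  128ω_c = 35  ⇒  ω_c = 35/128
  ⇒ ω_c¹/ω_s¹ = 35/128
Stage 2: N_ring = 34 + 2·14 = 62
Stage 2: 34(ω_s−ω_c) = −62(ω_r−ω_c),  ω_r=0, ω_s=1
Stage 2: 34(1−ω_c) = −62(0−ω_c)  ⇒  96ω_c = 34  ⇒  ω_c = 17/48
  ⇒ ω_c²/ω_s² = 17/48
Coupling ω_s² = ω_c¹ ⇒ overall = 35/128 × 17/48 = 595/6144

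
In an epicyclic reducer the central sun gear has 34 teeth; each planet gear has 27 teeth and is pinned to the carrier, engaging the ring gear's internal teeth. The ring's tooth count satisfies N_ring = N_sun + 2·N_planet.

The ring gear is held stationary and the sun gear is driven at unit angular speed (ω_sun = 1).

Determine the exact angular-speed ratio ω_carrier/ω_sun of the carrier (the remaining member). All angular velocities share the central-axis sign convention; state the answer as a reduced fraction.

N_ring = 34 + 2·27 = 88
34(ω_s−ω_c) = −88(ω_r−ω_c),  ω_r=0, ω_s=1
34(1−ω_c) = −88(0−ω_c)  ⇒  122ω_c = 34  ⇒  ω_c = 17/61
ω_c/ω_s = 17/61

17/61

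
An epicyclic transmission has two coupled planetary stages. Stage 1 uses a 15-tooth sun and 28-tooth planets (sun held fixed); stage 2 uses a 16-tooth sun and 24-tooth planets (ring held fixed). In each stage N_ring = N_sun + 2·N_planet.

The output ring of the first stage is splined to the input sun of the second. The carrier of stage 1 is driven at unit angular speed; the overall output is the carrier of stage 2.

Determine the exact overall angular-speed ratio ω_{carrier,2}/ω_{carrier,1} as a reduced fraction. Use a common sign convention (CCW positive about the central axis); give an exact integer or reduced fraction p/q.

Stage 1: N_ring = 15 + 2·28 = 71
Stage 1: 15(ω_s−ω_c) = −71(ω_r−ω_c),  ω_s=0, ω_c=1
Stage 1: ω_r = 1 − (15/71)(0−1) = 86/71
  ⇒ ω_r¹/ω_c¹ = 86/71
Stage 2: N_ring = 16 + 2·24 = 64
Stage 2: 16(ω_s−ω_c) = −64(ω_r−ω_c),  ω_r=0, ω_s=1
Stage 2: 16(1−ω_c) = −64(0−ω_c)  ⇒  80ω_c = 16  ⇒  ω_c = 1/5
  ⇒ ω_c²/ω_s² = 1/5
Coupling ω_s² = ω_r¹ ⇒ overall = 86/71 × 1/5 = 86/355

86/355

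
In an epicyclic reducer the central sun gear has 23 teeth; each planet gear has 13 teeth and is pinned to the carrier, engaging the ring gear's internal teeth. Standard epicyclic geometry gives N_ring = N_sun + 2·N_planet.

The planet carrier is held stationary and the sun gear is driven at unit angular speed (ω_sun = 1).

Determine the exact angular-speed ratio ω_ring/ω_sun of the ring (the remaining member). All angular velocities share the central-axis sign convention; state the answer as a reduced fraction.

-23/49

N_ring = 23 + 2·13 = 49
23(ω_s−ω_c) = −49(ω_r−ω_c),  ω_c=0, ω_s=1
ω_r = 0 − (23/49)(1−0) = -23/49
ω_r/ω_s = -23/49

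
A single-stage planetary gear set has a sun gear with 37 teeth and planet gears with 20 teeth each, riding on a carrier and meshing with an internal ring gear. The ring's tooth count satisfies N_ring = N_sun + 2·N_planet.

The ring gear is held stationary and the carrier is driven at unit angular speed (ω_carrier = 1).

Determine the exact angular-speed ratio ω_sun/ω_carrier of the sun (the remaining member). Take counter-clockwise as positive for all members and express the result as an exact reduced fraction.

N_ring = 37 + 2·20 = 77
37(ω_s−ω_c) = −77(ω_r−ω_c),  ω_r=0, ω_c=1
ω_s = 1 − (77/37)(0−1) = 114/37
ω_s/ω_c = 114/37

114/37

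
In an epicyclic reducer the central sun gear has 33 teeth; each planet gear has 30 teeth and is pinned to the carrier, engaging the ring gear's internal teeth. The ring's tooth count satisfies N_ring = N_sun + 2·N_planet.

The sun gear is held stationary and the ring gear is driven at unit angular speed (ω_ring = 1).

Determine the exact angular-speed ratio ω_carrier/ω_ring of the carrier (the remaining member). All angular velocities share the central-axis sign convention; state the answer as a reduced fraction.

N_ring = 33 + 2·30 = 93
33(ω_s−ω_c) = −93(ω_r−ω_c),  ω_s=0, ω_r=1
33(0−ω_c) = −93(1−ω_c)  ⇒  126ω_c = 93  ⇒  ω_c = 31/42
ω_c/ω_r = 31/42

31/42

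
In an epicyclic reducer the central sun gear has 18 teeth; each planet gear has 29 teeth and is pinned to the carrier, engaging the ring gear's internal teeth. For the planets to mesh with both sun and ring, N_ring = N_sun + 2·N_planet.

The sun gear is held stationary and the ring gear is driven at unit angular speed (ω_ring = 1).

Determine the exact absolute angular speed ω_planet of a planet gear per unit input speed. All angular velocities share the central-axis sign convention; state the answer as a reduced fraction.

38/29

N_ring = 18 + 2·29 = 76
18(ω_s−ω_c) = −76(ω_r−ω_c),  ω_s=0, ω_r=1
18(0−ω_c) = −76(1−ω_c)  ⇒  94ω_c = 76  ⇒  ω_c = 38/47
sun–planet: 18·(0−38/47) = −29·(ω_p−ω_c)  ⇒  ω_p−ω_c = −(18/29)·(-38/47) = 684/1363
ω_p = 38/47 + 684/1363 = 38/29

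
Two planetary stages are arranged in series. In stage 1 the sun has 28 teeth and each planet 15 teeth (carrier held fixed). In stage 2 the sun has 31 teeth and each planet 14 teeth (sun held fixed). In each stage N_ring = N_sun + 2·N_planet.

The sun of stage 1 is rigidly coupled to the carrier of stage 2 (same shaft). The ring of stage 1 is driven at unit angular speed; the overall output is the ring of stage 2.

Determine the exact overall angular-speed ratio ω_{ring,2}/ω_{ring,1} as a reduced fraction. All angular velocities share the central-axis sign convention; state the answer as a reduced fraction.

-1305/413

Stage 1: N_ring = 28 + 2·15 = 58
Stage 1: 28(ω_s−ω_c) = −58(ω_r−ω_c),  ω_c=0, ω_r=1
Stage 1: ω_s = 0 − (58/28)(1−0) = -29/14
  ⇒ ω_s¹/ω_r¹ = -29/14
Stage 2: N_ring = 31 + 2·14 = 59
Stage 2: 31(ω_s−ω_c) = −59(ω_r−ω_c),  ω_s=0, ω_c=1
Stage 2: ω_r = 1 − (31/59)(0−1) = 90/59
  ⇒ ω_r²/ω_c² = 90/59
Coupling ω_c² = ω_s¹ ⇒ overall = -29/14 × 90/59 = -1305/413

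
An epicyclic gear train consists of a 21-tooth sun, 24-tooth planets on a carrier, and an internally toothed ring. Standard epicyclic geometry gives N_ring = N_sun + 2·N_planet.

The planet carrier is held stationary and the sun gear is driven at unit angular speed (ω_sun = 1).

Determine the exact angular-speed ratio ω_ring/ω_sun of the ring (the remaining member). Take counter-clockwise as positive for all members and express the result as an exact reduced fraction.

-7/23

N_ring = 21 + 2·24 = 69
21(ω_s−ω_c) = −69(ω_r−ω_c),  ω_c=0, ω_s=1
ω_r = 0 − (21/69)(1−0) = -7/23
ω_r/ω_s = -7/23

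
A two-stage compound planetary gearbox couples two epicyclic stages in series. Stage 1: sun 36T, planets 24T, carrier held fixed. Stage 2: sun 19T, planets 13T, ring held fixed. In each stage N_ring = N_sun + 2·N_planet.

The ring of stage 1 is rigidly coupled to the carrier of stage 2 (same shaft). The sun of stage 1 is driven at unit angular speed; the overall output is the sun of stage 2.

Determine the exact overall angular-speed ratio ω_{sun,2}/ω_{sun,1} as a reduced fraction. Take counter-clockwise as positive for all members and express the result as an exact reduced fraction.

Stage 1: N_ring = 36 + 2·24 = 84
Stage 1: 36(ω_s−ω_c) = −84(ω_r−ω_c),  ω_c=0, ω_s=1
Stage 1: ω_r = 0 − (36/84)(1−0) = -3/7
  ⇒ ω_r¹/ω_s¹ = -3/7
Stage 2: N_ring = 19 + 2·13 = 45
Stage 2: 19(ω_s−ω_c) = −45(ω_r−ω_c),  ω_r=0, ω_c=1
Stage 2: ω_s = 1 − (45/19)(0−1) = 64/19
  ⇒ ω_s²/ω_c² = 64/19
Coupling ω_c² = ω_r¹ ⇒ overall = -3/7 × 64/19 = -192/133

-192/133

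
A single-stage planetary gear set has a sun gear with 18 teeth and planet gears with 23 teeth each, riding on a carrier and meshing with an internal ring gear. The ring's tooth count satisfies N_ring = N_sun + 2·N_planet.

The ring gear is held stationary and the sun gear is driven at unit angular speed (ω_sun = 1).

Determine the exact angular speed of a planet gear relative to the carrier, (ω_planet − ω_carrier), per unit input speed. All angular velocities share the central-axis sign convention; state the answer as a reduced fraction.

N_ring = 18 + 2·23 = 64
18(ω_s−ω_c) = −64(ω_r−ω_c),  ω_r=0, ω_s=1
18(1−ω_c) = −64(0−ω_c)  ⇒  82ω_c = 18  ⇒  ω_c = 9/41
sun–planet: 18·(1−9/41) = −23·(ω_p−ω_c)  ⇒  ω_p−ω_c = −(18/23)·(32/41) = -576/943

-576/943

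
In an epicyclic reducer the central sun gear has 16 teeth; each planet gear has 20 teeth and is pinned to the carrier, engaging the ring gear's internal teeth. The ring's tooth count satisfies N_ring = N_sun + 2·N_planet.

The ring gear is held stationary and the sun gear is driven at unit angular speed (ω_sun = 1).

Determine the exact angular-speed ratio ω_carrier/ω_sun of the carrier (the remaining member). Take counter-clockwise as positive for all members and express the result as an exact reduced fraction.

N_ring = 16 + 2·20 = 56
16(ω_s−ω_c) = −56(ω_r−ω_c),  ω_r=0, ω_s=1
16(1−ω_c) = −56(0−ω_c)  ⇒  72ω_c = 16  ⇒  ω_c = 2/9
ω_c/ω_s = 2/9

2/9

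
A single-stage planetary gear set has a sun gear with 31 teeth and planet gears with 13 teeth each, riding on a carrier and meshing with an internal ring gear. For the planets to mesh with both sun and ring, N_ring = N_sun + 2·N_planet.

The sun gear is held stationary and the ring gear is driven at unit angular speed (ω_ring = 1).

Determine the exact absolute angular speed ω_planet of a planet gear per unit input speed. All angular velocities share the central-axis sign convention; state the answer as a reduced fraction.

N_ring = 31 + 2·13 = 57
31(ω_s−ω_c) = −57(ω_r−ω_c),  ω_s=0, ω_r=1
31(0−ω_c) = −57(1−ω_c)  ⇒  88ω_c = 57  ⇒  ω_c = 57/88
sun–planet: 31·(0−57/88) = −13·(ω_p−ω_c)  ⇒  ω_p−ω_c = −(31/13)·(-57/88) = 1767/1144
ω_p = 57/88 + 1767/1144 = 57/26

57/26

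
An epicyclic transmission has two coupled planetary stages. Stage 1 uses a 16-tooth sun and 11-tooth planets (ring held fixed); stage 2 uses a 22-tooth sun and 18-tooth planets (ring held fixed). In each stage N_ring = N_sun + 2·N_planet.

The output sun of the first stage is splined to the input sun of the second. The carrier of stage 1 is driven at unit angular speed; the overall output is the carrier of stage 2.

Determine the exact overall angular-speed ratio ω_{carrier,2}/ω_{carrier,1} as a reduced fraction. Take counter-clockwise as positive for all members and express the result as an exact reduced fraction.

297/320

Stage 1: N_ring = 16 + 2·11 = 38
Stage 1: 16(ω_s−ω_c) = −38(ω_r−ω_c),  ω_r=0, ω_c=1
Stage 1: ω_s = 1 − (38/16)(0−1) = 27/8
  ⇒ ω_s¹/ω_c¹ = 27/8
Stage 2: N_ring = 22 + 2·18 = 58
Stage 2: 22(ω_s−ω_c) = −58(ω_r−ω_c),  ω_r=0, ω_s=1
Stage 2: 22(1−ω_c) = −58(0−ω_c)  ⇒  80ω_c = 22  ⇒  ω_c = 11/40
  ⇒ ω_c²/ω_s² = 11/40
Coupling ω_s² = ω_s¹ ⇒ overall = 27/8 × 11/40 = 297/320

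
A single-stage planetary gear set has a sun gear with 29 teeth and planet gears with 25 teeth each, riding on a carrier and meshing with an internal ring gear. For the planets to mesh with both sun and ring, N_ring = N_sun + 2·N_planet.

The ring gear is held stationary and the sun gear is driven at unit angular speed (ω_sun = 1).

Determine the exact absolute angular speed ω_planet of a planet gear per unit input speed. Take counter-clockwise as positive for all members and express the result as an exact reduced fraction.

N_ring = 29 + 2·25 = 79
29(ω_s−ω_c) = −79(ω_r−ω_c),  ω_r=0, ω_s=1
29(1−ω_c) = −79(0−ω_c)  ⇒  108ω_c = 29  ⇒  ω_c = 29/108
sun–planet: 29·(1−29/108) = −25·(ω_p−ω_c)  ⇒  ω_p−ω_c = −(29/25)·(79/108) = -2291/2700
ω_p = 29/108 − 2291/2700 = -29/50

-29/50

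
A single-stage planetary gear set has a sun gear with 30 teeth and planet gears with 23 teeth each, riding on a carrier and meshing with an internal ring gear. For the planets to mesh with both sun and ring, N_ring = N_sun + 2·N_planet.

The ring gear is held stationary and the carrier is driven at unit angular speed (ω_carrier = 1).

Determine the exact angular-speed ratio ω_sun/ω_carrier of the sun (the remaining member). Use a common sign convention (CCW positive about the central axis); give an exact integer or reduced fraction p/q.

N_ring = 30 + 2·23 = 76
30(ω_s−ω_c) = −76(ω_r−ω_c),  ω_r=0, ω_c=1
ω_s = 1 − (76/30)(0−1) = 53/15
ω_s/ω_c = 53/15

53/15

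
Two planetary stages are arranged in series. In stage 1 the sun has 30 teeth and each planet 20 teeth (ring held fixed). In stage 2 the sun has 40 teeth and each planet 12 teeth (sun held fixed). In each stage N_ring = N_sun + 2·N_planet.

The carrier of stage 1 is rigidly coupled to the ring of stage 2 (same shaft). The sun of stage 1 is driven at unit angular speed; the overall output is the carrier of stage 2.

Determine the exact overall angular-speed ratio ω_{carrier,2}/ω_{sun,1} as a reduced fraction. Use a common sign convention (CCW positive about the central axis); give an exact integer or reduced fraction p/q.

12/65

Stage 1: N_ring = 30 + 2·20 = 70
Stage 1: 30(ω_s−ω_c) = −70(ω_r−ω_c),  ω_r=0, ω_s=1
Stage 1: 30(1−ω_c) = −70(0−ω_c)  ⇒  100ω_c = 30  ⇒  ω_c = 3/10
  ⇒ ω_c¹/ω_s¹ = 3/10
Stage 2: N_ring = 40 + 2·12 = 64
Stage 2: 40(ω_s−ω_c) = −64(ω_r−ω_c),  ω_s=0, ω_r=1
Stage 2: 40(0−ω_c) = −64(1−ω_c)  ⇒  104ω_c = 64  ⇒  ω_c = 8/13
  ⇒ ω_c²/ω_r² = 8/13
Coupling ω_r² = ω_c¹ ⇒ overall = 3/10 × 8/13 = 12/65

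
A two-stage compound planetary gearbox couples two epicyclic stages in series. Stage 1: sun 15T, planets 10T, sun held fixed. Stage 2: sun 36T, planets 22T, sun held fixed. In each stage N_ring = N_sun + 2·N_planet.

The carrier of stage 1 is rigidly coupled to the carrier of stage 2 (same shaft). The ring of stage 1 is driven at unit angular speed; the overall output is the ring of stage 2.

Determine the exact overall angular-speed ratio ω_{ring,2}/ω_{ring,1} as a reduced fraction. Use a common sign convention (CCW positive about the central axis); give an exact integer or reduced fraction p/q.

203/200

Stage 1: N_ring = 15 + 2·10 = 35
Stage 1: 15(ω_s−ω_c) = −35(ω_r−ω_c),  ω_s=0, ω_r=1
Stage 1: 15(0−ω_c) = −35(1−ω_c)  ⇒  50ω_c = 35  ⇒  ω_c = 7/10
  ⇒ ω_c¹/ω_r¹ = 7/10
Stage 2: N_ring = 36 + 2·22 = 80
Stage 2: 36(ω_s−ω_c) = −80(ω_r−ω_c),  ω_s=0, ω_c=1
Stage 2: ω_r = 1 − (36/80)(0−1) = 29/20
  ⇒ ω_r²/ω_c² = 29/20
Coupling ω_c² = ω_c¹ ⇒ overall = 7/10 × 29/20 = 203/200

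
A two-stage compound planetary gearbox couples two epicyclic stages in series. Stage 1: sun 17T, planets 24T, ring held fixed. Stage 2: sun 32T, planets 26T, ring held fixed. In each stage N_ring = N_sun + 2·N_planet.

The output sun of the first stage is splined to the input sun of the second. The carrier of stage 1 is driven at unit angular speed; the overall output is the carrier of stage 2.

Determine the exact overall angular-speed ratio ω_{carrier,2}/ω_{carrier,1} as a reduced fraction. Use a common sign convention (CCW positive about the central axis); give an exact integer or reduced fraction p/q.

656/493

Stage 1: N_ring = 17 + 2·24 = 65
Stage 1: 17(ω_s−ω_c) = −65(ω_r−ω_c),  ω_r=0, ω_c=1
Stage 1: ω_s = 1 − (65/17)(0−1) = 82/17
  ⇒ ω_s¹/ω_c¹ = 82/17
Stage 2: N_ring = 32 + 2·26 = 84
Stage 2: 32(ω_s−ω_c) = −84(ω_r−ω_c),  ω_r=0, ω_s=1
Stage 2: 32(1−ω_c) = −84(0−ω_c)  ⇒  116ω_c = 32  ⇒  ω_c = 8/29
  ⇒ ω_c²/ω_s² = 8/29
Coupling ω_s² = ω_s¹ ⇒ overall = 82/17 × 8/29 = 656/493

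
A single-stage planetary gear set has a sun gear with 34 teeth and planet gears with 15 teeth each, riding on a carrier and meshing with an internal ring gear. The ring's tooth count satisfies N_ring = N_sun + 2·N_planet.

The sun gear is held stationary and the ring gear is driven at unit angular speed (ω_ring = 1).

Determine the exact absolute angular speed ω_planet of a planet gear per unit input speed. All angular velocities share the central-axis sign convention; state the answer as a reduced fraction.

32/15

N_ring = 34 + 2·15 = 64
34(ω_s−ω_c) = −64(ω_r−ω_c),  ω_s=0, ω_r=1
34(0−ω_c) = −64(1−ω_c)  ⇒  98ω_c = 64  ⇒  ω_c = 32/49
sun–planet: 34·(0−32/49) = −15·(ω_p−ω_c)  ⇒  ω_p−ω_c = −(34/15)·(-32/49) = 1088/735
ω_p = 32/49 + 1088/735 = 32/15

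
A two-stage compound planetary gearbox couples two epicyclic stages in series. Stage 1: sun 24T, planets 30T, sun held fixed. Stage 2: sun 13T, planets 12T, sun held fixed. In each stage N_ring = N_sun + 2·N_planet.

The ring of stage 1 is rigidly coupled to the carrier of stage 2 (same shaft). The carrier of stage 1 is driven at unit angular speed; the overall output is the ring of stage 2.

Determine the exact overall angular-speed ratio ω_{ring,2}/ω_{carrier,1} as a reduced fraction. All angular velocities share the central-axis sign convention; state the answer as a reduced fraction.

Stage 1: N_ring = 24 + 2·30 = 84
Stage 1: 24(ω_s−ω_c) = −84(ω_r−ω_c),  ω_s=0, ω_c=1
Stage 1: ω_r = 1 − (24/84)(0−1) = 9/7
  ⇒ ω_r¹/ω_c¹ = 9/7
Stage 2: N_ring = 13 + 2·12 = 37
Stage 2: 13(ω_s−ω_c) = −37(ω_r−ω_c),  ω_s=0, ω_c=1
Stage 2: ω_r = 1 − (13/37)(0−1) = 50/37
  ⇒ ω_r²/ω_c² = 50/37
Coupling ω_c² = ω_r¹ ⇒ overall = 9/7 × 50/37 = 450/259

450/259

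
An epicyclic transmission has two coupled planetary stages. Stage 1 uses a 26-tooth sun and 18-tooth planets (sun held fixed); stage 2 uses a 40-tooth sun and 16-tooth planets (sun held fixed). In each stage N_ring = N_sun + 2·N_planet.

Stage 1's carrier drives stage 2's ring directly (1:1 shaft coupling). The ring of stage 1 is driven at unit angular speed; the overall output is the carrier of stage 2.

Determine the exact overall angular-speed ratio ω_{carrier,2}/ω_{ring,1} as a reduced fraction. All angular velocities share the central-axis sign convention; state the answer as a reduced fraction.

279/616

Stage 1: N_ring = 26 + 2·18 = 62
Stage 1: 26(ω_s−ω_c) = −62(ω_r−ω_c),  ω_s=0, ω_r=1
Stage 1: 26(0−ω_c) = −62(1−ω_c)  ⇒  88ω_c = 62  ⇒  ω_c = 31/44
  ⇒ ω_c¹/ω_r¹ = 31/44
Stage 2: N_ring = 40 + 2·16 = 72
Stage 2: 40(ω_s−ω_c) = −72(ω_r−ω_c),  ω_s=0, ω_r=1
Stage 2: 40(0−ω_c) = −72(1−ω_c)  ⇒  112ω_c = 72  ⇒  ω_c = 9/14
  ⇒ ω_c²/ω_r² = 9/14
Coupling ω_r² = ω_c¹ ⇒ overall = 31/44 × 9/14 = 279/616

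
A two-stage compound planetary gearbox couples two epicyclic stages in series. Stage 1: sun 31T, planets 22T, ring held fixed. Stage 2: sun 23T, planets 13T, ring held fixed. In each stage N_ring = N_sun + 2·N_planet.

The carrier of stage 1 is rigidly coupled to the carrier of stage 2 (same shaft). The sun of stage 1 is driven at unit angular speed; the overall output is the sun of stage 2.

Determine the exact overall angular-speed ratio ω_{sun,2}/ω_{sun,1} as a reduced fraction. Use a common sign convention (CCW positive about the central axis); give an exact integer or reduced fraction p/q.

1116/1219

Stage 1: N_ring = 31 + 2·22 = 75
Stage 1: 31(ω_s−ω_c) = −75(ω_r−ω_c),  ω_r=0, ω_s=1
Stage 1: 31(1−ω_c) = −75(0−ω_c)  ⇒  106ω_c = 31  ⇒  ω_c = 31/106
  ⇒ ω_c¹/ω_s¹ = 31/106
Stage 2: N_ring = 23 + 2·13 = 49
Stage 2: 23(ω_s−ω_c) = −49(ω_r−ω_c),  ω_r=0, ω_c=1
Stage 2: ω_s = 1 − (49/23)(0−1) = 72/23
  ⇒ ω_s²/ω_c² = 72/23
Coupling ω_c² = ω_c¹ ⇒ overall = 31/106 × 72/23 = 1116/1219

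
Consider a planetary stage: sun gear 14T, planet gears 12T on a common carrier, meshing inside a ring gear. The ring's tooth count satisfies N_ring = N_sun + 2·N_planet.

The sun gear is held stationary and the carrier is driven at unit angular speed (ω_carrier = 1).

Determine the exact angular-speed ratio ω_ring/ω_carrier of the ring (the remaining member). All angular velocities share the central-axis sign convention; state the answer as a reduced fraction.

26/19

N_ring = 14 + 2·12 = 38
14(ω_s−ω_c) = −38(ω_r−ω_c),  ω_s=0, ω_c=1
ω_r = 1 − (14/38)(0−1) = 26/19
ω_r/ω_c = 26/19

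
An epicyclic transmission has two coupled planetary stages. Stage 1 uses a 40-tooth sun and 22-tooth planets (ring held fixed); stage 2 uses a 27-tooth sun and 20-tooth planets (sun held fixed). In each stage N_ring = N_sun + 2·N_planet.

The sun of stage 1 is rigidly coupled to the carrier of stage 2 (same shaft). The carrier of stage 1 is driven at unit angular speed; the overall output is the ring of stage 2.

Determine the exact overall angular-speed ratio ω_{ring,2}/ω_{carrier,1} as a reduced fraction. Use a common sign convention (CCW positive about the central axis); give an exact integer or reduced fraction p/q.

1457/335

Stage 1: N_ring = 40 + 2·22 = 84
Stage 1: 40(ω_s−ω_c) = −84(ω_r−ω_c),  ω_r=0, ω_c=1
Stage 1: ω_s = 1 − (84/40)(0−1) = 31/10
  ⇒ ω_s¹/ω_c¹ = 31/10
Stage 2: N_ring = 27 + 2·20 = 67
Stage 2: 27(ω_s−ω_c) = −67(ω_r−ω_c),  ω_s=0, ω_c=1
Stage 2: ω_r = 1 − (27/67)(0−1) = 94/67
  ⇒ ω_r²/ω_c² = 94/67
Coupling ω_c² = ω_s¹ ⇒ overall = 31/10 × 94/67 = 1457/335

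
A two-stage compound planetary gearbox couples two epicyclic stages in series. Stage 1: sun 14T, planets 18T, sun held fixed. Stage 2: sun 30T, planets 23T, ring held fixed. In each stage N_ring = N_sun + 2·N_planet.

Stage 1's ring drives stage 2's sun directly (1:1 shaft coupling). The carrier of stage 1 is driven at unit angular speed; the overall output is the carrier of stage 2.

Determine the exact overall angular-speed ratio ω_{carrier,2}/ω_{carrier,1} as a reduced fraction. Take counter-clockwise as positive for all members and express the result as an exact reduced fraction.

Stage 1: N_ring = 14 + 2·18 = 50
Stage 1: 14(ω_s−ω_c) = −50(ω_r−ω_c),  ω_s=0, ω_c=1
Stage 1: ω_r = 1 − (14/50)(0−1) = 32/25
  ⇒ ω_r¹/ω_c¹ = 32/25
Stage 2: N_ring = 30 + 2·23 = 76
Stage 2: 30(ω_s−ω_c) = −76(ω_r−ω_c),  ω_r=0, ω_s=1
Stage 2: 30(1−ω_c) = −76(0−ω_c)  ⇒  106ω_c = 30  ⇒  ω_c = 15/53
  ⇒ ω_c²/ω_s² = 15/53
Coupling ω_s² = ω_r¹ ⇒ overall = 32/25 × 15/53 = 96/265

96/265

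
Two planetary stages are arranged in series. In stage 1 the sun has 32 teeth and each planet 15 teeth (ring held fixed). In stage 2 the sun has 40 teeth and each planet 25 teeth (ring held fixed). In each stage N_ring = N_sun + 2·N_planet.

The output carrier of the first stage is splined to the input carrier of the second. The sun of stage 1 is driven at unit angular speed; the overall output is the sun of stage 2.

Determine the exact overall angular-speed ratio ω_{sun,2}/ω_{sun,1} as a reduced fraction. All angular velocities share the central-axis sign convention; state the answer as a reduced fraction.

Stage 1: N_ring = 32 + 2·15 = 62
Stage 1: 32(ω_s−ω_c) = −62(ω_r−ω_c),  ω_r=0, ω_s=1
Stage 1: 32(1−ω_c) = −62(0−ω_c)  ⇒  94ω_c = 32  ⇒  ω_c = 16/47
  ⇒ ω_c¹/ω_s¹ = 16/47
Stage 2: N_ring = 40 + 2·25 = 90
Stage 2: 40(ω_s−ω_c) = −90(ω_r−ω_c),  ω_r=0, ω_c=1
Stage 2: ω_s = 1 − (90/40)(0−1) = 13/4
  ⇒ ω_s²/ω_c² = 13/4
Coupling ω_c² = ω_c¹ ⇒ overall = 16/47 × 13/4 = 52/47

52/47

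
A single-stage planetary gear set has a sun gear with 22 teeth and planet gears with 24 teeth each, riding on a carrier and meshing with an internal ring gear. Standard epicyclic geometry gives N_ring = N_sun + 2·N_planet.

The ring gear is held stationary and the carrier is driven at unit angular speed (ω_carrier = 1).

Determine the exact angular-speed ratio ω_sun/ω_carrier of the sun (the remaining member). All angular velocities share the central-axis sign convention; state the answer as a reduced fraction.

46/11

N_ring = 22 + 2·24 = 70
22(ω_s−ω_c) = −70(ω_r−ω_c),  ω_r=0, ω_c=1
ω_s = 1 − (70/22)(0−1) = 46/11
ω_s/ω_c = 46/11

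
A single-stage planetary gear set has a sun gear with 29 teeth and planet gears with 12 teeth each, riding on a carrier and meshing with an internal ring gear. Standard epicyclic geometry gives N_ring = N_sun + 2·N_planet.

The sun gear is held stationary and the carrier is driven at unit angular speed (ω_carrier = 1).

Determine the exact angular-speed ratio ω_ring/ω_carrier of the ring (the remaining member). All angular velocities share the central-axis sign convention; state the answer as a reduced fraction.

N_ring = 29 + 2·12 = 53
29(ω_s−ω_c) = −53(ω_r−ω_c),  ω_s=0, ω_c=1
ω_r = 1 − (29/53)(0−1) = 82/53
ω_r/ω_c = 82/53

82/53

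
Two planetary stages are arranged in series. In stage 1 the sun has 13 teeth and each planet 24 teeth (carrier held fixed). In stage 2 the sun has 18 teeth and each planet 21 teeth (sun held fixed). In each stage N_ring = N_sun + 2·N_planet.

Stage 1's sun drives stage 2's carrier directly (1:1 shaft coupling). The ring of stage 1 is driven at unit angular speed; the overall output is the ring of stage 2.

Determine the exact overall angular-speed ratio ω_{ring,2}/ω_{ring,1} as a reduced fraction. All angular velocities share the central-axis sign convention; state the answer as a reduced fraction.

-61/10

Stage 1: N_ring = 13 + 2·24 = 61
Stage 1: 13(ω_s−ω_c) = −61(ω_r−ω_c),  ω_c=0, ω_r=1
Stage 1: ω_s = 0 − (61/13)(1−0) = -61/13
  ⇒ ω_s¹/ω_r¹ = -61/13
Stage 2: N_ring = 18 + 2·21 = 60
Stage 2: 18(ω_s−ω_c) = −60(ω_r−ω_c),  ω_s=0, ω_c=1
Stage 2: ω_r = 1 − (18/60)(0−1) = 13/10
  ⇒ ω_r²/ω_c² = 13/10
Coupling ω_c² = ω_s¹ ⇒ overall = -61/13 × 13/10 = -61/10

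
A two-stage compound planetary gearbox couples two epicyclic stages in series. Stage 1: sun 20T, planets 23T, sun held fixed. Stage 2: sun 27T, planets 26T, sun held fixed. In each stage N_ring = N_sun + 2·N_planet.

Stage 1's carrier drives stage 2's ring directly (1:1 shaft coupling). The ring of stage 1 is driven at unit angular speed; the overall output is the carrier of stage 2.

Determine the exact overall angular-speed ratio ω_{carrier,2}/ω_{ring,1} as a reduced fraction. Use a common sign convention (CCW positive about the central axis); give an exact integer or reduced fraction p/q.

2607/4558

Stage 1: N_ring = 20 + 2·23 = 66
Stage 1: 20(ω_s−ω_c) = −66(ω_r−ω_c),  ω_s=0, ω_r=1
Stage 1: 20(0−ω_c) = −66(1−ω_c)  ⇒  86ω_c = 66  ⇒  ω_c = 33/43
  ⇒ ω_c¹/ω_r¹ = 33/43
Stage 2: N_ring = 27 + 2·26 = 79
Stage 2: 27(ω_s−ω_c) = −79(ω_r−ω_c),  ω_s=0, ω_r=1
Stage 2: 27(0−ω_c) = −79(1−ω_c)  ⇒  106ω_c = 79  ⇒  ω_c = 79/106
  ⇒ ω_c²/ω_r² = 79/106
Coupling ω_r² = ω_c¹ ⇒ overall = 33/43 × 79/106 = 2607/4558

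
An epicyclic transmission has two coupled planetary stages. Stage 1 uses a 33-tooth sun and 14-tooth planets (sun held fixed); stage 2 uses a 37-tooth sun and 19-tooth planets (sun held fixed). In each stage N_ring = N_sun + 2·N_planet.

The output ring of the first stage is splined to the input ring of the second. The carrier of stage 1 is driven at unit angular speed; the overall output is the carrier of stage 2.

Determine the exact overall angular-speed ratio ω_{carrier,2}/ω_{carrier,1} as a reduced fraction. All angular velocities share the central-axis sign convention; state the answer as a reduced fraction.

3525/3416

Stage 1: N_ring = 33 + 2·14 = 61
Stage 1: 33(ω_s−ω_c) = −61(ω_r−ω_c),  ω_s=0, ω_c=1
Stage 1: ω_r = 1 − (33/61)(0−1) = 94/61
  ⇒ ω_r¹/ω_c¹ = 94/61
Stage 2: N_ring = 37 + 2·19 = 75
Stage 2: 37(ω_s−ω_c) = −75(ω_r−ω_c),  ω_s=0, ω_r=1
Stage 2: 37(0−ω_c) = −75(1−ω_c)  ⇒  112ω_c = 75  ⇒  ω_c = 75/112
  ⇒ ω_c²/ω_r² = 75/112
Coupling ω_r² = ω_r¹ ⇒ overall = 94/61 × 75/112 = 3525/3416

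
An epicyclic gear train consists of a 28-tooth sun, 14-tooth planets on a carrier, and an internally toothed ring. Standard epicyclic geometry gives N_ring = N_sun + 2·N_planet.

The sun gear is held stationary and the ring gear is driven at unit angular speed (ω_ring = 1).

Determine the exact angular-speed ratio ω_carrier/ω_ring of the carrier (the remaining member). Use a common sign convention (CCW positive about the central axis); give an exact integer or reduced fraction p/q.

2/3

N_ring = 28 + 2·14 = 56
28(ω_s−ω_c) = −56(ω_r−ω_c),  ω_s=0, ω_r=1
28(0−ω_c) = −56(1−ω_c)  ⇒  84ω_c = 56  ⇒  ω_c = 2/3
ω_c/ω_r = 2/3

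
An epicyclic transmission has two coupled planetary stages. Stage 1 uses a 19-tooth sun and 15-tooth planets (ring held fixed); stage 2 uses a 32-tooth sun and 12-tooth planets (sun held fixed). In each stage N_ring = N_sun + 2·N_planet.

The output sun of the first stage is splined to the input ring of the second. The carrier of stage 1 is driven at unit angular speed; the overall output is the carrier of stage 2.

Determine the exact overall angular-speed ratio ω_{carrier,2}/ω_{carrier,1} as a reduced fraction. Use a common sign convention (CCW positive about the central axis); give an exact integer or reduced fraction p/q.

Stage 1: N_ring = 19 + 2·15 = 49
Stage 1: 19(ω_s−ω_c) = −49(ω_r−ω_c),  ω_r=0, ω_c=1
Stage 1: ω_s = 1 − (49/19)(0−1) = 68/19
  ⇒ ω_s¹/ω_c¹ = 68/19
Stage 2: N_ring = 32 + 2·12 = 56
Stage 2: 32(ω_s−ω_c) = −56(ω_r−ω_c),  ω_s=0, ω_r=1
Stage 2: 32(0−ω_c) = −56(1−ω_c)  ⇒  88ω_c = 56  ⇒  ω_c = 7/11
  ⇒ ω_c²/ω_r² = 7/11
Coupling ω_r² = ω_s¹ ⇒ overall = 68/19 × 7/11 = 476/209

476/209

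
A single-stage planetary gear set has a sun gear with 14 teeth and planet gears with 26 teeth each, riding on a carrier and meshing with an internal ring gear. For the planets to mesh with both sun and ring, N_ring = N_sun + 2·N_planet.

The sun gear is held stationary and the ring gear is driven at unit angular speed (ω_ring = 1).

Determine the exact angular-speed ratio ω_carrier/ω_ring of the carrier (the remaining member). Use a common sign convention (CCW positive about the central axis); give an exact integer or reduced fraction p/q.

33/40

N_ring = 14 + 2·26 = 66
14(ω_s−ω_c) = −66(ω_r−ω_c),  ω_s=0, ω_r=1
14(0−ω_c) = −66(1−ω_c)  ⇒  80ω_c = 66  ⇒  ω_c = 33/40
ω_c/ω_r = 33/40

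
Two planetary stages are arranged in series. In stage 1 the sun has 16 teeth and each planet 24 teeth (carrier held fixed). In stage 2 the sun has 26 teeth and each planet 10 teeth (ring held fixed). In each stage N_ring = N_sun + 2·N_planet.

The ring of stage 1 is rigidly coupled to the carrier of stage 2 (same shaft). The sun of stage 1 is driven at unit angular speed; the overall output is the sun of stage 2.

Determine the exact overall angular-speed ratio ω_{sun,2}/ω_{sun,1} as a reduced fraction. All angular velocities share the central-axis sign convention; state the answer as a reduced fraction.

Stage 1: N_ring = 16 + 2·24 = 64
Stage 1: 16(ω_s−ω_c) = −64(ω_r−ω_c),  ω_c=0, ω_s=1
Stage 1: ω_r = 0 − (16/64)(1−0) = -1/4
  ⇒ ω_r¹/ω_s¹ = -1/4
Stage 2: N_ring = 26 + 2·10 = 46
Stage 2: 26(ω_s−ω_c) = −46(ω_r−ω_c),  ω_r=0, ω_c=1
Stage 2: ω_s = 1 − (46/26)(0−1) = 36/13
  ⇒ ω_s²/ω_c² = 36/13
Coupling ω_c² = ω_r¹ ⇒ overall = -1/4 × 36/13 = -9/13

-9/13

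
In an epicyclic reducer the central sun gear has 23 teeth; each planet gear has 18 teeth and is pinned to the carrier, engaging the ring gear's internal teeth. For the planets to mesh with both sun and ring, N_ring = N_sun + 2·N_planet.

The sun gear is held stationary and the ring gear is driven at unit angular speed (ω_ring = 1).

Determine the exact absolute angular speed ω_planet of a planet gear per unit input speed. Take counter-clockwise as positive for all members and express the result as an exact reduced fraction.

59/36

N_ring = 23 + 2·18 = 59
23(ω_s−ω_c) = −59(ω_r−ω_c),  ω_s=0, ω_r=1
23(0−ω_c) = −59(1−ω_c)  ⇒  82ω_c = 59  ⇒  ω_c = 59/82
sun–planet: 23·(0−59/82) = −18·(ω_p−ω_c)  ⇒  ω_p−ω_c = −(23/18)·(-59/82) = 1357/1476
ω_p = 59/82 + 1357/1476 = 59/36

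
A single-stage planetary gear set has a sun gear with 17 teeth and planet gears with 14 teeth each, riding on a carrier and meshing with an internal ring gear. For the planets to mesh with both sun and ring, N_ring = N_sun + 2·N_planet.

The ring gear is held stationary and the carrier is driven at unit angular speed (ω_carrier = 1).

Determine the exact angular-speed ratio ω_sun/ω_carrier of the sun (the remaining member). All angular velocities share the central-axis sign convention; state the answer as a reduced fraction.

62/17

N_ring = 17 + 2·14 = 45
17(ω_s−ω_c) = −45(ω_r−ω_c),  ω_r=0, ω_c=1
ω_s = 1 − (45/17)(0−1) = 62/17
ω_s/ω_c = 62/17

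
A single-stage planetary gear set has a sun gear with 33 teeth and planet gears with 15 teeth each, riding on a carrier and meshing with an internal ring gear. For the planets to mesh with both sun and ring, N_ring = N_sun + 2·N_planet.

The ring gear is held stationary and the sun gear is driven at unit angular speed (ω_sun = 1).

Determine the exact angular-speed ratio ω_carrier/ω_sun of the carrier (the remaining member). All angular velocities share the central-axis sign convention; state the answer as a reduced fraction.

11/32

N_ring = 33 + 2·15 = 63
33(ω_s−ω_c) = −63(ω_r−ω_c),  ω_r=0, ω_s=1
33(1−ω_c) = −63(0−ω_c)  ⇒  96ω_c = 33  ⇒  ω_c = 11/32
ω_c/ω_s = 11/32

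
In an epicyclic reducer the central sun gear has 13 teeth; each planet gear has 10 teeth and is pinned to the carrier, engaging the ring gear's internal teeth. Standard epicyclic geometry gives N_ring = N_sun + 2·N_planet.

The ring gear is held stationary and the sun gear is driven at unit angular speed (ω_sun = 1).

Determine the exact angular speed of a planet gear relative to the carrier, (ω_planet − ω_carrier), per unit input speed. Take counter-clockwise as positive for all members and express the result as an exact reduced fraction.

N_ring = 13 + 2·10 = 33
13(ω_s−ω_c) = −33(ω_r−ω_c),  ω_r=0, ω_s=1
13(1−ω_c) = −33(0−ω_c)  ⇒  46ω_c = 13  ⇒  ω_c = 13/46
sun–planet: 13·(1−13/46) = −10·(ω_p−ω_c)  ⇒  ω_p−ω_c = −(13/10)·(33/46) = -429/460

-429/460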